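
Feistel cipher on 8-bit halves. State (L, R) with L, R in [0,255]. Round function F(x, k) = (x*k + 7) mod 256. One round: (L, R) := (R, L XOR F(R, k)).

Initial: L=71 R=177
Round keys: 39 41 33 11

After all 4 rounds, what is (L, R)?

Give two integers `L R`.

Round 1 (k=39): L=177 R=185
Round 2 (k=41): L=185 R=25
Round 3 (k=33): L=25 R=249
Round 4 (k=11): L=249 R=163

Answer: 249 163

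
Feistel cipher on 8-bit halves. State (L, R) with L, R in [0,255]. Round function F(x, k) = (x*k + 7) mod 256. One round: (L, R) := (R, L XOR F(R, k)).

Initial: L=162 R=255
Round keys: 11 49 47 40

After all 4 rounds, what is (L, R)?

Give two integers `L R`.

Round 1 (k=11): L=255 R=94
Round 2 (k=49): L=94 R=250
Round 3 (k=47): L=250 R=179
Round 4 (k=40): L=179 R=5

Answer: 179 5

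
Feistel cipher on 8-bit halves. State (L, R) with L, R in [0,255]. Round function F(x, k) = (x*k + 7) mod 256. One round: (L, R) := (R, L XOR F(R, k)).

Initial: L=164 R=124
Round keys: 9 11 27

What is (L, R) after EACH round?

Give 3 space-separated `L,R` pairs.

Round 1 (k=9): L=124 R=199
Round 2 (k=11): L=199 R=232
Round 3 (k=27): L=232 R=184

Answer: 124,199 199,232 232,184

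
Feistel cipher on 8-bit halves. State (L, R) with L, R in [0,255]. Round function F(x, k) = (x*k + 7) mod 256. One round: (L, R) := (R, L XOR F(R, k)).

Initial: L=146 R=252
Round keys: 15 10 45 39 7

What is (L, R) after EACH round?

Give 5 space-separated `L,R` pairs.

Answer: 252,89 89,125 125,89 89,235 235,45

Derivation:
Round 1 (k=15): L=252 R=89
Round 2 (k=10): L=89 R=125
Round 3 (k=45): L=125 R=89
Round 4 (k=39): L=89 R=235
Round 5 (k=7): L=235 R=45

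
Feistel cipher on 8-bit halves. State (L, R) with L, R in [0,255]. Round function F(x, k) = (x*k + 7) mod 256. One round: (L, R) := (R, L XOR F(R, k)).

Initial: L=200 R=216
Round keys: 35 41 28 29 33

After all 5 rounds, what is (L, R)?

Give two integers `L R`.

Answer: 209 112

Derivation:
Round 1 (k=35): L=216 R=71
Round 2 (k=41): L=71 R=190
Round 3 (k=28): L=190 R=136
Round 4 (k=29): L=136 R=209
Round 5 (k=33): L=209 R=112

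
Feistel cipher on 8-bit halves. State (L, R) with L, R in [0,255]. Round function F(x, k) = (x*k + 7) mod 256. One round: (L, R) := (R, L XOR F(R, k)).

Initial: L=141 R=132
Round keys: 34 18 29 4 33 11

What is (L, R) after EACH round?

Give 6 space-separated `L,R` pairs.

Answer: 132,2 2,175 175,216 216,200 200,23 23,204

Derivation:
Round 1 (k=34): L=132 R=2
Round 2 (k=18): L=2 R=175
Round 3 (k=29): L=175 R=216
Round 4 (k=4): L=216 R=200
Round 5 (k=33): L=200 R=23
Round 6 (k=11): L=23 R=204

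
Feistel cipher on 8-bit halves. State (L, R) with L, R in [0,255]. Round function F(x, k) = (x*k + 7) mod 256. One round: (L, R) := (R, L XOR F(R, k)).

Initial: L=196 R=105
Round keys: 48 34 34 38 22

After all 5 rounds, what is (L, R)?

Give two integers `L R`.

Answer: 203 197

Derivation:
Round 1 (k=48): L=105 R=115
Round 2 (k=34): L=115 R=36
Round 3 (k=34): L=36 R=188
Round 4 (k=38): L=188 R=203
Round 5 (k=22): L=203 R=197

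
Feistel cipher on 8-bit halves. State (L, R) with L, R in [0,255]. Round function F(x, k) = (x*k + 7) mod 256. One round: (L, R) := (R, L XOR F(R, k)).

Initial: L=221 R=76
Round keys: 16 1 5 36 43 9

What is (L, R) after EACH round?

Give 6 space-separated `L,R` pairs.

Answer: 76,26 26,109 109,50 50,98 98,79 79,172

Derivation:
Round 1 (k=16): L=76 R=26
Round 2 (k=1): L=26 R=109
Round 3 (k=5): L=109 R=50
Round 4 (k=36): L=50 R=98
Round 5 (k=43): L=98 R=79
Round 6 (k=9): L=79 R=172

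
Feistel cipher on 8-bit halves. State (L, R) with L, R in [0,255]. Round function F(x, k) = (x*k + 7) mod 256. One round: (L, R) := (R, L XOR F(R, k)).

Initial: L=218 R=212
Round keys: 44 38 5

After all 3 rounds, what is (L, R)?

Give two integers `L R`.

Answer: 97 65

Derivation:
Round 1 (k=44): L=212 R=173
Round 2 (k=38): L=173 R=97
Round 3 (k=5): L=97 R=65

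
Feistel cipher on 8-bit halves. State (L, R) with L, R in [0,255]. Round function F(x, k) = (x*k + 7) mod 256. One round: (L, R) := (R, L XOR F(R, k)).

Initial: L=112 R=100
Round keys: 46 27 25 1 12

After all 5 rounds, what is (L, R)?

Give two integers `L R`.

Answer: 79 139

Derivation:
Round 1 (k=46): L=100 R=143
Round 2 (k=27): L=143 R=120
Round 3 (k=25): L=120 R=48
Round 4 (k=1): L=48 R=79
Round 5 (k=12): L=79 R=139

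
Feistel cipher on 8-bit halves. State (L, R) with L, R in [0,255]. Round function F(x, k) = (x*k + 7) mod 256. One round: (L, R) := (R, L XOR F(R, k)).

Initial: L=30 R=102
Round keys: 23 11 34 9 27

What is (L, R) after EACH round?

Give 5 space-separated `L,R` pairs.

Answer: 102,47 47,106 106,52 52,177 177,134

Derivation:
Round 1 (k=23): L=102 R=47
Round 2 (k=11): L=47 R=106
Round 3 (k=34): L=106 R=52
Round 4 (k=9): L=52 R=177
Round 5 (k=27): L=177 R=134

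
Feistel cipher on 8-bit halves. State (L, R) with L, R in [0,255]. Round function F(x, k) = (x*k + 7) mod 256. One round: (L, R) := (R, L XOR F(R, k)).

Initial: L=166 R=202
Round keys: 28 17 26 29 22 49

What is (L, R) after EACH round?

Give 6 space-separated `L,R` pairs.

Round 1 (k=28): L=202 R=185
Round 2 (k=17): L=185 R=154
Round 3 (k=26): L=154 R=18
Round 4 (k=29): L=18 R=139
Round 5 (k=22): L=139 R=235
Round 6 (k=49): L=235 R=137

Answer: 202,185 185,154 154,18 18,139 139,235 235,137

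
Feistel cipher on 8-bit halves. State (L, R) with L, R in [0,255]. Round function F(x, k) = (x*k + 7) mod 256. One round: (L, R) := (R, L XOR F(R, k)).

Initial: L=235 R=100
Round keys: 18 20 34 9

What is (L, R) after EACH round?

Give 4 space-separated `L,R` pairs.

Round 1 (k=18): L=100 R=228
Round 2 (k=20): L=228 R=179
Round 3 (k=34): L=179 R=41
Round 4 (k=9): L=41 R=203

Answer: 100,228 228,179 179,41 41,203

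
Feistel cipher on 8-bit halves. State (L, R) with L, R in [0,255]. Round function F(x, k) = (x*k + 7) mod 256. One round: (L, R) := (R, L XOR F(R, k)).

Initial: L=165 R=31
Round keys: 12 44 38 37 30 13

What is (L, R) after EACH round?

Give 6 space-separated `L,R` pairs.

Round 1 (k=12): L=31 R=222
Round 2 (k=44): L=222 R=48
Round 3 (k=38): L=48 R=249
Round 4 (k=37): L=249 R=52
Round 5 (k=30): L=52 R=230
Round 6 (k=13): L=230 R=129

Answer: 31,222 222,48 48,249 249,52 52,230 230,129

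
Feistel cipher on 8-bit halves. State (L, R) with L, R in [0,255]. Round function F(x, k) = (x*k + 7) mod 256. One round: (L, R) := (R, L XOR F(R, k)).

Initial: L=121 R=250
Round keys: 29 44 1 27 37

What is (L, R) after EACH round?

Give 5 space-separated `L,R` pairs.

Round 1 (k=29): L=250 R=32
Round 2 (k=44): L=32 R=125
Round 3 (k=1): L=125 R=164
Round 4 (k=27): L=164 R=46
Round 5 (k=37): L=46 R=9

Answer: 250,32 32,125 125,164 164,46 46,9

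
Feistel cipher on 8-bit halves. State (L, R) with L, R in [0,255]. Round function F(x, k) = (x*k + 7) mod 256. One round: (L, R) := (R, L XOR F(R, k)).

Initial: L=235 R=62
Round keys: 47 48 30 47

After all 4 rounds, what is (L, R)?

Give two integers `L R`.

Answer: 247 57

Derivation:
Round 1 (k=47): L=62 R=130
Round 2 (k=48): L=130 R=89
Round 3 (k=30): L=89 R=247
Round 4 (k=47): L=247 R=57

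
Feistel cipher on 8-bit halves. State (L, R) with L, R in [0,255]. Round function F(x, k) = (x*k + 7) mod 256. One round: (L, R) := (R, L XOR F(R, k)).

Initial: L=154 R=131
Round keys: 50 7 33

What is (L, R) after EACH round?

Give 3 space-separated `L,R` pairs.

Answer: 131,7 7,187 187,37

Derivation:
Round 1 (k=50): L=131 R=7
Round 2 (k=7): L=7 R=187
Round 3 (k=33): L=187 R=37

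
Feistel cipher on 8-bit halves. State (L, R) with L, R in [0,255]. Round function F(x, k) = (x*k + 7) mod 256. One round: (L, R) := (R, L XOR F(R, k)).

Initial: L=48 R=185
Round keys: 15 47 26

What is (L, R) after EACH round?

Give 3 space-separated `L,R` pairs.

Answer: 185,238 238,0 0,233

Derivation:
Round 1 (k=15): L=185 R=238
Round 2 (k=47): L=238 R=0
Round 3 (k=26): L=0 R=233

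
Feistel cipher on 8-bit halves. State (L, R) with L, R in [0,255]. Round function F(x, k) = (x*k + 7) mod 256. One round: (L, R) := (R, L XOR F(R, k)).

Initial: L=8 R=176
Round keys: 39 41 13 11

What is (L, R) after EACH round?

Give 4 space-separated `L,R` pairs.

Answer: 176,223 223,14 14,98 98,51

Derivation:
Round 1 (k=39): L=176 R=223
Round 2 (k=41): L=223 R=14
Round 3 (k=13): L=14 R=98
Round 4 (k=11): L=98 R=51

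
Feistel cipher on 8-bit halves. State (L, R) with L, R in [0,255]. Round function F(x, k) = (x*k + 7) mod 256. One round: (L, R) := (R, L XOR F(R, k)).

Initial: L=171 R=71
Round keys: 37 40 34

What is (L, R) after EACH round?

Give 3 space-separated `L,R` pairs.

Answer: 71,225 225,104 104,54

Derivation:
Round 1 (k=37): L=71 R=225
Round 2 (k=40): L=225 R=104
Round 3 (k=34): L=104 R=54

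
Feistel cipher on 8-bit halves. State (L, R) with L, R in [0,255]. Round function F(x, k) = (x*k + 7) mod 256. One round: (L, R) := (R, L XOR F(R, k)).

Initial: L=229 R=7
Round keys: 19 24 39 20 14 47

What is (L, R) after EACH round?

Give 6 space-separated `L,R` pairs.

Round 1 (k=19): L=7 R=105
Round 2 (k=24): L=105 R=216
Round 3 (k=39): L=216 R=134
Round 4 (k=20): L=134 R=167
Round 5 (k=14): L=167 R=175
Round 6 (k=47): L=175 R=143

Answer: 7,105 105,216 216,134 134,167 167,175 175,143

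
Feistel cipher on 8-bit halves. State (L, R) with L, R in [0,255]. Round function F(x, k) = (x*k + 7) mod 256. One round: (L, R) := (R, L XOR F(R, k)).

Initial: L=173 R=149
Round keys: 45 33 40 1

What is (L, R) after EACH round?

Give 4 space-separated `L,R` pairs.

Answer: 149,149 149,169 169,250 250,168

Derivation:
Round 1 (k=45): L=149 R=149
Round 2 (k=33): L=149 R=169
Round 3 (k=40): L=169 R=250
Round 4 (k=1): L=250 R=168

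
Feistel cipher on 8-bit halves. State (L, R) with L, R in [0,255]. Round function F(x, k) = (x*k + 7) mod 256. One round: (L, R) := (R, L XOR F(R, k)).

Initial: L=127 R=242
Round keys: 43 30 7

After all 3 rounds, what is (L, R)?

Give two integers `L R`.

Answer: 81 236

Derivation:
Round 1 (k=43): L=242 R=210
Round 2 (k=30): L=210 R=81
Round 3 (k=7): L=81 R=236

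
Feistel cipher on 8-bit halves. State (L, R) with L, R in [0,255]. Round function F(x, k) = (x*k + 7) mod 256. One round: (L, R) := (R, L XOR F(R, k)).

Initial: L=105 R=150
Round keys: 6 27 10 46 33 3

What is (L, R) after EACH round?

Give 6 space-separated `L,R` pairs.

Answer: 150,226 226,75 75,23 23,98 98,190 190,35

Derivation:
Round 1 (k=6): L=150 R=226
Round 2 (k=27): L=226 R=75
Round 3 (k=10): L=75 R=23
Round 4 (k=46): L=23 R=98
Round 5 (k=33): L=98 R=190
Round 6 (k=3): L=190 R=35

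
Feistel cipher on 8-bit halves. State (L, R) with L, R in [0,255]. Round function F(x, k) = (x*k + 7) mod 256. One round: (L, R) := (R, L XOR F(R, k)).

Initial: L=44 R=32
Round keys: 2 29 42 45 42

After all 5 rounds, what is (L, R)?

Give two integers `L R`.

Round 1 (k=2): L=32 R=107
Round 2 (k=29): L=107 R=6
Round 3 (k=42): L=6 R=104
Round 4 (k=45): L=104 R=73
Round 5 (k=42): L=73 R=105

Answer: 73 105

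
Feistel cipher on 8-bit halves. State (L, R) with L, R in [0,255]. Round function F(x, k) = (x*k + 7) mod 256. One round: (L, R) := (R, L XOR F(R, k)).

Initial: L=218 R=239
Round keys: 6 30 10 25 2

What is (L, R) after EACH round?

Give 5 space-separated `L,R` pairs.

Round 1 (k=6): L=239 R=123
Round 2 (k=30): L=123 R=158
Round 3 (k=10): L=158 R=72
Round 4 (k=25): L=72 R=145
Round 5 (k=2): L=145 R=97

Answer: 239,123 123,158 158,72 72,145 145,97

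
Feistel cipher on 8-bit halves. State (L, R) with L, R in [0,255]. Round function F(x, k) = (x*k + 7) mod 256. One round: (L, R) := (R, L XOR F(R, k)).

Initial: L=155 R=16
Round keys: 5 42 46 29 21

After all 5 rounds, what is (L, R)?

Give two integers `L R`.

Round 1 (k=5): L=16 R=204
Round 2 (k=42): L=204 R=111
Round 3 (k=46): L=111 R=53
Round 4 (k=29): L=53 R=103
Round 5 (k=21): L=103 R=79

Answer: 103 79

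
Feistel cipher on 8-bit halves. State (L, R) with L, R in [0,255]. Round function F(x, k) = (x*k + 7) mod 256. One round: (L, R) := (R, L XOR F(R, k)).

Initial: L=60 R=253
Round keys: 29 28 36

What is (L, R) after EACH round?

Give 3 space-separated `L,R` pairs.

Answer: 253,140 140,170 170,99

Derivation:
Round 1 (k=29): L=253 R=140
Round 2 (k=28): L=140 R=170
Round 3 (k=36): L=170 R=99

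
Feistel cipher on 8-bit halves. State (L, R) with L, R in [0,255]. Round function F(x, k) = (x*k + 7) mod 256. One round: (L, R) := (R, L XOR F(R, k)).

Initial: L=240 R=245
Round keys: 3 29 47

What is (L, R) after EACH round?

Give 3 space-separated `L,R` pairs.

Answer: 245,22 22,112 112,129

Derivation:
Round 1 (k=3): L=245 R=22
Round 2 (k=29): L=22 R=112
Round 3 (k=47): L=112 R=129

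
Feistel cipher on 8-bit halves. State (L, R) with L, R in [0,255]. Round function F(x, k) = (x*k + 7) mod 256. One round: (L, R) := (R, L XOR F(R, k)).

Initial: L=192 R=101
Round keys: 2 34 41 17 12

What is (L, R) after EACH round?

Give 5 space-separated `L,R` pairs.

Answer: 101,17 17,44 44,2 2,5 5,65

Derivation:
Round 1 (k=2): L=101 R=17
Round 2 (k=34): L=17 R=44
Round 3 (k=41): L=44 R=2
Round 4 (k=17): L=2 R=5
Round 5 (k=12): L=5 R=65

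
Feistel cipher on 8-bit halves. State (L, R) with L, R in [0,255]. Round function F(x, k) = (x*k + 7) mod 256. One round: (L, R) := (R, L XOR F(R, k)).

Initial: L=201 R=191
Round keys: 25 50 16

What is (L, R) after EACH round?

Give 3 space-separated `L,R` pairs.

Round 1 (k=25): L=191 R=103
Round 2 (k=50): L=103 R=154
Round 3 (k=16): L=154 R=192

Answer: 191,103 103,154 154,192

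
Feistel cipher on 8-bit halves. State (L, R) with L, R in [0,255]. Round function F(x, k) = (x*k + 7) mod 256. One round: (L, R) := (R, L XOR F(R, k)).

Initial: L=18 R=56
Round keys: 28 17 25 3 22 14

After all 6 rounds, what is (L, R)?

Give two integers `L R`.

Round 1 (k=28): L=56 R=53
Round 2 (k=17): L=53 R=180
Round 3 (k=25): L=180 R=174
Round 4 (k=3): L=174 R=165
Round 5 (k=22): L=165 R=155
Round 6 (k=14): L=155 R=36

Answer: 155 36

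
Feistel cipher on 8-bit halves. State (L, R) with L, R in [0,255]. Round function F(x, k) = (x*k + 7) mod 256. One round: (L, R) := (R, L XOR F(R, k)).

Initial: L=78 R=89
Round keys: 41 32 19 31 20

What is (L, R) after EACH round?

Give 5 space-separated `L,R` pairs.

Round 1 (k=41): L=89 R=6
Round 2 (k=32): L=6 R=158
Round 3 (k=19): L=158 R=199
Round 4 (k=31): L=199 R=190
Round 5 (k=20): L=190 R=24

Answer: 89,6 6,158 158,199 199,190 190,24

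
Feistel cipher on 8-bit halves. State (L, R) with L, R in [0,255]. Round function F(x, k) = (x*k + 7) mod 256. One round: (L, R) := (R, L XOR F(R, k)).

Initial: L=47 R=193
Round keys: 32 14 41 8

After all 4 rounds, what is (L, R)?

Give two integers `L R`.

Round 1 (k=32): L=193 R=8
Round 2 (k=14): L=8 R=182
Round 3 (k=41): L=182 R=37
Round 4 (k=8): L=37 R=153

Answer: 37 153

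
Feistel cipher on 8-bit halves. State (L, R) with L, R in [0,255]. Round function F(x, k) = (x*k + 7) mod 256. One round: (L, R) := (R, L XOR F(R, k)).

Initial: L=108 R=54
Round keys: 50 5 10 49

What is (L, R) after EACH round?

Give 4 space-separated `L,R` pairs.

Round 1 (k=50): L=54 R=255
Round 2 (k=5): L=255 R=52
Round 3 (k=10): L=52 R=240
Round 4 (k=49): L=240 R=195

Answer: 54,255 255,52 52,240 240,195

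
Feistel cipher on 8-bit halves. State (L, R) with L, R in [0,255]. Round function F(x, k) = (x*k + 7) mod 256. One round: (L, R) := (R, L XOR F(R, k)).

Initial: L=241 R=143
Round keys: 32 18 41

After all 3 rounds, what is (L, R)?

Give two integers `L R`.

Answer: 28 149

Derivation:
Round 1 (k=32): L=143 R=22
Round 2 (k=18): L=22 R=28
Round 3 (k=41): L=28 R=149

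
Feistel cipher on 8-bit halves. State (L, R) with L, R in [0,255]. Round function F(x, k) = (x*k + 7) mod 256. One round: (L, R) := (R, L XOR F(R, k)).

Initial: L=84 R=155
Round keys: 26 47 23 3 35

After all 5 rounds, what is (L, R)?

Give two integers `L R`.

Answer: 125 13

Derivation:
Round 1 (k=26): L=155 R=145
Round 2 (k=47): L=145 R=61
Round 3 (k=23): L=61 R=19
Round 4 (k=3): L=19 R=125
Round 5 (k=35): L=125 R=13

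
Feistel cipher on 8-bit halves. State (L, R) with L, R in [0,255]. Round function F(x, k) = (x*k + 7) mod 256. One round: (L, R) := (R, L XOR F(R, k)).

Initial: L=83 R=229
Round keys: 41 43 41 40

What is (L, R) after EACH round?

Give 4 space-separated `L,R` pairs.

Round 1 (k=41): L=229 R=231
Round 2 (k=43): L=231 R=49
Round 3 (k=41): L=49 R=7
Round 4 (k=40): L=7 R=46

Answer: 229,231 231,49 49,7 7,46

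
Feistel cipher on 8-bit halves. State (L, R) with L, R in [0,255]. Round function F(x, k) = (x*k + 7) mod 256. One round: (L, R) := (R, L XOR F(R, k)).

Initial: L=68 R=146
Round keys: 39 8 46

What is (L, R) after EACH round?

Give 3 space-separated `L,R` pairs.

Answer: 146,1 1,157 157,60

Derivation:
Round 1 (k=39): L=146 R=1
Round 2 (k=8): L=1 R=157
Round 3 (k=46): L=157 R=60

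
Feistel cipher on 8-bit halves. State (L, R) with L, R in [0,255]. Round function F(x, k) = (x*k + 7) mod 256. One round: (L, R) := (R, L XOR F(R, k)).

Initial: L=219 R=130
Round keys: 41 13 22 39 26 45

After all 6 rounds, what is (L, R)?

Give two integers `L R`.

Answer: 86 50

Derivation:
Round 1 (k=41): L=130 R=2
Round 2 (k=13): L=2 R=163
Round 3 (k=22): L=163 R=11
Round 4 (k=39): L=11 R=23
Round 5 (k=26): L=23 R=86
Round 6 (k=45): L=86 R=50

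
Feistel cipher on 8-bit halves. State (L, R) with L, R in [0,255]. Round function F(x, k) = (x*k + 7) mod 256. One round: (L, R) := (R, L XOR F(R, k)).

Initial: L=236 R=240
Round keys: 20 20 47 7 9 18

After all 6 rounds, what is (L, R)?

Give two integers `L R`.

Answer: 205 178

Derivation:
Round 1 (k=20): L=240 R=43
Round 2 (k=20): L=43 R=147
Round 3 (k=47): L=147 R=47
Round 4 (k=7): L=47 R=195
Round 5 (k=9): L=195 R=205
Round 6 (k=18): L=205 R=178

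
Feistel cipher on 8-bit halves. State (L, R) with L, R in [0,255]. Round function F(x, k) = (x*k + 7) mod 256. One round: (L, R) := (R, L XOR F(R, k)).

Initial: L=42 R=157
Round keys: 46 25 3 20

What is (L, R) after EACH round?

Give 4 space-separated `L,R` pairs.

Answer: 157,23 23,219 219,143 143,232

Derivation:
Round 1 (k=46): L=157 R=23
Round 2 (k=25): L=23 R=219
Round 3 (k=3): L=219 R=143
Round 4 (k=20): L=143 R=232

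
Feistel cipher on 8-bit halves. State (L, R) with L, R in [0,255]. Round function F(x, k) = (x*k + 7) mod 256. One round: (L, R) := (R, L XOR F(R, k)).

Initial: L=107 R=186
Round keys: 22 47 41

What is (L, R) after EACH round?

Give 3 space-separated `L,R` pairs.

Round 1 (k=22): L=186 R=104
Round 2 (k=47): L=104 R=165
Round 3 (k=41): L=165 R=28

Answer: 186,104 104,165 165,28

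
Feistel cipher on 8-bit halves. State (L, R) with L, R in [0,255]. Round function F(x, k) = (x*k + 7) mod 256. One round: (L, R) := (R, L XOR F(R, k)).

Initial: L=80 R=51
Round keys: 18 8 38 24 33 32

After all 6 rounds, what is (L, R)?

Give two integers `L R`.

Round 1 (k=18): L=51 R=205
Round 2 (k=8): L=205 R=92
Round 3 (k=38): L=92 R=98
Round 4 (k=24): L=98 R=107
Round 5 (k=33): L=107 R=176
Round 6 (k=32): L=176 R=108

Answer: 176 108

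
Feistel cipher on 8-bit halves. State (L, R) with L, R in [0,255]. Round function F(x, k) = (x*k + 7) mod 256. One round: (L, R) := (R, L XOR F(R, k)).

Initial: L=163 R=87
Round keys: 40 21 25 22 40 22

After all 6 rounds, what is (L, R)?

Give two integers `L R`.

Round 1 (k=40): L=87 R=60
Round 2 (k=21): L=60 R=164
Round 3 (k=25): L=164 R=55
Round 4 (k=22): L=55 R=101
Round 5 (k=40): L=101 R=248
Round 6 (k=22): L=248 R=50

Answer: 248 50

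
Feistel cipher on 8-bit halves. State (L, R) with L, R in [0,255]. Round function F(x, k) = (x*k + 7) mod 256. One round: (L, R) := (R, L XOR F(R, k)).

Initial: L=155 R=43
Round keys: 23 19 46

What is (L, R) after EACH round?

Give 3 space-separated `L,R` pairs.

Round 1 (k=23): L=43 R=127
Round 2 (k=19): L=127 R=95
Round 3 (k=46): L=95 R=102

Answer: 43,127 127,95 95,102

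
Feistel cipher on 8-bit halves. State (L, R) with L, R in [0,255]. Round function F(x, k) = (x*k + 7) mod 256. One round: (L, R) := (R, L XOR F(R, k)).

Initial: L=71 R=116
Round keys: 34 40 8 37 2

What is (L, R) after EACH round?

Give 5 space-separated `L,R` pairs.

Round 1 (k=34): L=116 R=40
Round 2 (k=40): L=40 R=51
Round 3 (k=8): L=51 R=183
Round 4 (k=37): L=183 R=73
Round 5 (k=2): L=73 R=46

Answer: 116,40 40,51 51,183 183,73 73,46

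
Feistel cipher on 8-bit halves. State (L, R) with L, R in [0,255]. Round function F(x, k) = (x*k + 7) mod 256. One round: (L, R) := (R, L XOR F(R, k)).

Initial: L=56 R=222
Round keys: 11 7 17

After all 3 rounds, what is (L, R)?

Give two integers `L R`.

Answer: 120 86

Derivation:
Round 1 (k=11): L=222 R=169
Round 2 (k=7): L=169 R=120
Round 3 (k=17): L=120 R=86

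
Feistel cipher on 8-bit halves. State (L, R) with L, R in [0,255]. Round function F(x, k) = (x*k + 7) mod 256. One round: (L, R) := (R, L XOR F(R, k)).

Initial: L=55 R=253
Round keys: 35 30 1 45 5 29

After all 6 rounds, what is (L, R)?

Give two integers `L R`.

Round 1 (k=35): L=253 R=169
Round 2 (k=30): L=169 R=40
Round 3 (k=1): L=40 R=134
Round 4 (k=45): L=134 R=189
Round 5 (k=5): L=189 R=62
Round 6 (k=29): L=62 R=176

Answer: 62 176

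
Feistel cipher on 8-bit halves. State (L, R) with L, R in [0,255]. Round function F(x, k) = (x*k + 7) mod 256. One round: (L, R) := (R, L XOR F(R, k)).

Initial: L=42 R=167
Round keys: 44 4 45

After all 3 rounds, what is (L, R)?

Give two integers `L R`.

Round 1 (k=44): L=167 R=145
Round 2 (k=4): L=145 R=236
Round 3 (k=45): L=236 R=18

Answer: 236 18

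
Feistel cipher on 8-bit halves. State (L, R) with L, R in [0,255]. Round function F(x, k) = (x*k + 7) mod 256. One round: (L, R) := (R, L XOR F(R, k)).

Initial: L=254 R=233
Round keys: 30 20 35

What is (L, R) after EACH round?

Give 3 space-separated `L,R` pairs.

Round 1 (k=30): L=233 R=171
Round 2 (k=20): L=171 R=138
Round 3 (k=35): L=138 R=78

Answer: 233,171 171,138 138,78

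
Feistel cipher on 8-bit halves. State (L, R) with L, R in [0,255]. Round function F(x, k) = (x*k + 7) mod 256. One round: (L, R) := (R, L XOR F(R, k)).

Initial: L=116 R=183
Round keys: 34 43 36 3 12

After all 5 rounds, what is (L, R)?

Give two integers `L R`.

Round 1 (k=34): L=183 R=33
Round 2 (k=43): L=33 R=37
Round 3 (k=36): L=37 R=26
Round 4 (k=3): L=26 R=112
Round 5 (k=12): L=112 R=93

Answer: 112 93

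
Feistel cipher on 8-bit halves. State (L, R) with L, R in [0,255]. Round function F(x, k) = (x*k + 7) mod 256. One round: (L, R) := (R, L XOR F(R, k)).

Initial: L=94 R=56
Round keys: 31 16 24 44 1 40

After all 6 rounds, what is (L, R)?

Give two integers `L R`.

Answer: 121 111

Derivation:
Round 1 (k=31): L=56 R=145
Round 2 (k=16): L=145 R=47
Round 3 (k=24): L=47 R=254
Round 4 (k=44): L=254 R=128
Round 5 (k=1): L=128 R=121
Round 6 (k=40): L=121 R=111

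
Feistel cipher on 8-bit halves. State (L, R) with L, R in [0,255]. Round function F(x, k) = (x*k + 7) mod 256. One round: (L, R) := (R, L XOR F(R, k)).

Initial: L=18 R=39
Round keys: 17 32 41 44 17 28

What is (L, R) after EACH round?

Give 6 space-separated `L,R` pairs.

Round 1 (k=17): L=39 R=140
Round 2 (k=32): L=140 R=160
Round 3 (k=41): L=160 R=43
Round 4 (k=44): L=43 R=203
Round 5 (k=17): L=203 R=169
Round 6 (k=28): L=169 R=72

Answer: 39,140 140,160 160,43 43,203 203,169 169,72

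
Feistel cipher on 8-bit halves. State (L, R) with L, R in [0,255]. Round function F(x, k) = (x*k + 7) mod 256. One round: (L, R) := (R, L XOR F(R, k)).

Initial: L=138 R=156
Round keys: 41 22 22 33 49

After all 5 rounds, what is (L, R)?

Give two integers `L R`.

Answer: 170 229

Derivation:
Round 1 (k=41): L=156 R=137
Round 2 (k=22): L=137 R=81
Round 3 (k=22): L=81 R=116
Round 4 (k=33): L=116 R=170
Round 5 (k=49): L=170 R=229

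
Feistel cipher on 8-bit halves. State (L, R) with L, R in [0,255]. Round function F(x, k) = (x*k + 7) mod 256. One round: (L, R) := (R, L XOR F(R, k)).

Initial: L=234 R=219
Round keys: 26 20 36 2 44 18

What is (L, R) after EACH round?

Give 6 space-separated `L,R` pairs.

Answer: 219,175 175,104 104,8 8,127 127,211 211,162

Derivation:
Round 1 (k=26): L=219 R=175
Round 2 (k=20): L=175 R=104
Round 3 (k=36): L=104 R=8
Round 4 (k=2): L=8 R=127
Round 5 (k=44): L=127 R=211
Round 6 (k=18): L=211 R=162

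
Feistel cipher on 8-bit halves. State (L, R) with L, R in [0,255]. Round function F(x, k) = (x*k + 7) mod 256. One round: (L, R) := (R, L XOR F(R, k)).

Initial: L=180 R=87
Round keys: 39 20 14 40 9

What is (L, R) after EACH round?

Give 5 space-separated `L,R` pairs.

Round 1 (k=39): L=87 R=252
Round 2 (k=20): L=252 R=224
Round 3 (k=14): L=224 R=187
Round 4 (k=40): L=187 R=223
Round 5 (k=9): L=223 R=101

Answer: 87,252 252,224 224,187 187,223 223,101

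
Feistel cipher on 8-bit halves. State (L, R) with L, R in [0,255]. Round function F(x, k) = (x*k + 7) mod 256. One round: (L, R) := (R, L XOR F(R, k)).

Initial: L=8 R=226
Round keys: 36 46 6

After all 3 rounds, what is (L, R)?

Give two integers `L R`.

Answer: 43 206

Derivation:
Round 1 (k=36): L=226 R=199
Round 2 (k=46): L=199 R=43
Round 3 (k=6): L=43 R=206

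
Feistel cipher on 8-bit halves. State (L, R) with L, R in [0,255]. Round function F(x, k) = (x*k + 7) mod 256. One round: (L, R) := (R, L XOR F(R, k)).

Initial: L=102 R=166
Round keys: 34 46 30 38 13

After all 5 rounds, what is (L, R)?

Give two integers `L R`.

Round 1 (k=34): L=166 R=117
Round 2 (k=46): L=117 R=171
Round 3 (k=30): L=171 R=100
Round 4 (k=38): L=100 R=116
Round 5 (k=13): L=116 R=143

Answer: 116 143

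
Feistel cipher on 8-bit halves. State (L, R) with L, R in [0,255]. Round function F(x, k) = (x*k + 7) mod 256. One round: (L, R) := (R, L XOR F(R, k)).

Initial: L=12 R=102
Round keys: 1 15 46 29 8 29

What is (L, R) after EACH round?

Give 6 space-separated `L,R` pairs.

Round 1 (k=1): L=102 R=97
Round 2 (k=15): L=97 R=208
Round 3 (k=46): L=208 R=6
Round 4 (k=29): L=6 R=101
Round 5 (k=8): L=101 R=41
Round 6 (k=29): L=41 R=201

Answer: 102,97 97,208 208,6 6,101 101,41 41,201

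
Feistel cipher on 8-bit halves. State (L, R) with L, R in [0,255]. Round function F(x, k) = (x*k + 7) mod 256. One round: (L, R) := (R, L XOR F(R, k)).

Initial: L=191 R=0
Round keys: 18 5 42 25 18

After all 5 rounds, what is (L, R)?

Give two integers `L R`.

Answer: 187 136

Derivation:
Round 1 (k=18): L=0 R=184
Round 2 (k=5): L=184 R=159
Round 3 (k=42): L=159 R=165
Round 4 (k=25): L=165 R=187
Round 5 (k=18): L=187 R=136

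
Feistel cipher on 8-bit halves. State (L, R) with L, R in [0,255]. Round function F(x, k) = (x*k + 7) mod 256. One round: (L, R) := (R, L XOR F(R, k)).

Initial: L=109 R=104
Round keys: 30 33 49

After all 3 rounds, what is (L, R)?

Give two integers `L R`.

Answer: 201 218

Derivation:
Round 1 (k=30): L=104 R=90
Round 2 (k=33): L=90 R=201
Round 3 (k=49): L=201 R=218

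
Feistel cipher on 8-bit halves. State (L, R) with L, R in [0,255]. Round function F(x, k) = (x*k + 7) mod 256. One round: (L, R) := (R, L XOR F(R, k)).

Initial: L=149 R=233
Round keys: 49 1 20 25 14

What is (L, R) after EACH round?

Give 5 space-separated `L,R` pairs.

Answer: 233,53 53,213 213,158 158,160 160,89

Derivation:
Round 1 (k=49): L=233 R=53
Round 2 (k=1): L=53 R=213
Round 3 (k=20): L=213 R=158
Round 4 (k=25): L=158 R=160
Round 5 (k=14): L=160 R=89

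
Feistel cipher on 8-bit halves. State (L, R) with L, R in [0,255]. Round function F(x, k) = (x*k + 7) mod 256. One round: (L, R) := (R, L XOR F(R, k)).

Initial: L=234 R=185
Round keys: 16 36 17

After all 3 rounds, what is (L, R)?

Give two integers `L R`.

Round 1 (k=16): L=185 R=125
Round 2 (k=36): L=125 R=34
Round 3 (k=17): L=34 R=52

Answer: 34 52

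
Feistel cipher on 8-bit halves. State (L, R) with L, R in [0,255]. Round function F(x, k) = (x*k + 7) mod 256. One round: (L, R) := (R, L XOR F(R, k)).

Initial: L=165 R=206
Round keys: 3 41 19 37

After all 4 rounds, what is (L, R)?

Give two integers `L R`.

Round 1 (k=3): L=206 R=212
Round 2 (k=41): L=212 R=53
Round 3 (k=19): L=53 R=34
Round 4 (k=37): L=34 R=196

Answer: 34 196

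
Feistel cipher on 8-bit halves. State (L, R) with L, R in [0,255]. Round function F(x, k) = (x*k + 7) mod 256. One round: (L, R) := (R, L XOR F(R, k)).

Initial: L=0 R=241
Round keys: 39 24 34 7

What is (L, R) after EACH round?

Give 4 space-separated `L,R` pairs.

Answer: 241,190 190,38 38,173 173,228

Derivation:
Round 1 (k=39): L=241 R=190
Round 2 (k=24): L=190 R=38
Round 3 (k=34): L=38 R=173
Round 4 (k=7): L=173 R=228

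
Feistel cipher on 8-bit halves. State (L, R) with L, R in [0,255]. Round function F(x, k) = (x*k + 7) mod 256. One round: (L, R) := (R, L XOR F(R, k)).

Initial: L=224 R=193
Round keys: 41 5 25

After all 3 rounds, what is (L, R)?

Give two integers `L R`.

Round 1 (k=41): L=193 R=16
Round 2 (k=5): L=16 R=150
Round 3 (k=25): L=150 R=189

Answer: 150 189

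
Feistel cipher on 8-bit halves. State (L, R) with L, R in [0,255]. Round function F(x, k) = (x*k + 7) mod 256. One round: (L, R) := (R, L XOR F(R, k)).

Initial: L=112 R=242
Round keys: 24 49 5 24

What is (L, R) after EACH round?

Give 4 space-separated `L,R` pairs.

Answer: 242,199 199,236 236,100 100,139

Derivation:
Round 1 (k=24): L=242 R=199
Round 2 (k=49): L=199 R=236
Round 3 (k=5): L=236 R=100
Round 4 (k=24): L=100 R=139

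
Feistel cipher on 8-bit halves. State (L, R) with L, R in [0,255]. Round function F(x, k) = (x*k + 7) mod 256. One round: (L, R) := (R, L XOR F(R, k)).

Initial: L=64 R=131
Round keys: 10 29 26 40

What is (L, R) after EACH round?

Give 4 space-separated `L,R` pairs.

Round 1 (k=10): L=131 R=101
Round 2 (k=29): L=101 R=251
Round 3 (k=26): L=251 R=224
Round 4 (k=40): L=224 R=252

Answer: 131,101 101,251 251,224 224,252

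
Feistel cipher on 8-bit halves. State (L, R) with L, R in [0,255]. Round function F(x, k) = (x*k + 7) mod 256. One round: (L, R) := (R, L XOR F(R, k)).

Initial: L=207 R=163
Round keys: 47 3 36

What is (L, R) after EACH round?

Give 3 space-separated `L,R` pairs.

Round 1 (k=47): L=163 R=59
Round 2 (k=3): L=59 R=27
Round 3 (k=36): L=27 R=232

Answer: 163,59 59,27 27,232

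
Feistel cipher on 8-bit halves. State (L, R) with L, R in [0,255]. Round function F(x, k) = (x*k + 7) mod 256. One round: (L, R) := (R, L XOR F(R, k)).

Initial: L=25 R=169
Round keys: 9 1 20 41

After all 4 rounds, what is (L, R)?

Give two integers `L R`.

Round 1 (k=9): L=169 R=225
Round 2 (k=1): L=225 R=65
Round 3 (k=20): L=65 R=250
Round 4 (k=41): L=250 R=80

Answer: 250 80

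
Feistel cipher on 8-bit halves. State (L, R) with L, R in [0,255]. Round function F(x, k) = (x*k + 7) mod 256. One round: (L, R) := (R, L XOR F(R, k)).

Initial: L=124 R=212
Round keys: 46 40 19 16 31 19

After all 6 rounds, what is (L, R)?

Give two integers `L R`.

Answer: 176 11

Derivation:
Round 1 (k=46): L=212 R=99
Round 2 (k=40): L=99 R=171
Round 3 (k=19): L=171 R=219
Round 4 (k=16): L=219 R=28
Round 5 (k=31): L=28 R=176
Round 6 (k=19): L=176 R=11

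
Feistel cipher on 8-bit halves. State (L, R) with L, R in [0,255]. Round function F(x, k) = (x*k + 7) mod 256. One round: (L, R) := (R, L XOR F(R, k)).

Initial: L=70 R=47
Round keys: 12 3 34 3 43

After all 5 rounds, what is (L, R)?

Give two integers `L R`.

Answer: 114 153

Derivation:
Round 1 (k=12): L=47 R=125
Round 2 (k=3): L=125 R=81
Round 3 (k=34): L=81 R=180
Round 4 (k=3): L=180 R=114
Round 5 (k=43): L=114 R=153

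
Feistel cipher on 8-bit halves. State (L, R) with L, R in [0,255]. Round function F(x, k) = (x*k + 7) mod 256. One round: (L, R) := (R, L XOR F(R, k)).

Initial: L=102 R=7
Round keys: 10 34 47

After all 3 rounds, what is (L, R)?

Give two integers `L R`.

Answer: 186 6

Derivation:
Round 1 (k=10): L=7 R=43
Round 2 (k=34): L=43 R=186
Round 3 (k=47): L=186 R=6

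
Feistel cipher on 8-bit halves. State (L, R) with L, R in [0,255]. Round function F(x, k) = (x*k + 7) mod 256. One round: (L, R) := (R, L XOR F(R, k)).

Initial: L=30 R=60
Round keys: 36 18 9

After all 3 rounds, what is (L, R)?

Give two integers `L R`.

Round 1 (k=36): L=60 R=105
Round 2 (k=18): L=105 R=85
Round 3 (k=9): L=85 R=109

Answer: 85 109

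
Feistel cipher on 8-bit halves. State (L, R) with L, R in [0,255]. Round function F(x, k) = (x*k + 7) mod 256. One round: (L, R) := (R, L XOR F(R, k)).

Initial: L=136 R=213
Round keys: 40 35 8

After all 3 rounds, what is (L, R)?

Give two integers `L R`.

Round 1 (k=40): L=213 R=199
Round 2 (k=35): L=199 R=233
Round 3 (k=8): L=233 R=136

Answer: 233 136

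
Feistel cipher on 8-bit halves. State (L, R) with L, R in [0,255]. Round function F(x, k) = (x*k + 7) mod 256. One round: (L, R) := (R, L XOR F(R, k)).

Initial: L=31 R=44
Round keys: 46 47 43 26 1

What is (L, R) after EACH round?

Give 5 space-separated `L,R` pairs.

Round 1 (k=46): L=44 R=240
Round 2 (k=47): L=240 R=59
Round 3 (k=43): L=59 R=0
Round 4 (k=26): L=0 R=60
Round 5 (k=1): L=60 R=67

Answer: 44,240 240,59 59,0 0,60 60,67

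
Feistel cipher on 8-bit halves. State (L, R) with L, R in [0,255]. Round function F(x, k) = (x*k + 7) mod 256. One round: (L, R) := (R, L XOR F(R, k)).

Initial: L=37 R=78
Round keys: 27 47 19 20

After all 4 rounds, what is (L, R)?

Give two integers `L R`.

Answer: 58 162

Derivation:
Round 1 (k=27): L=78 R=100
Round 2 (k=47): L=100 R=45
Round 3 (k=19): L=45 R=58
Round 4 (k=20): L=58 R=162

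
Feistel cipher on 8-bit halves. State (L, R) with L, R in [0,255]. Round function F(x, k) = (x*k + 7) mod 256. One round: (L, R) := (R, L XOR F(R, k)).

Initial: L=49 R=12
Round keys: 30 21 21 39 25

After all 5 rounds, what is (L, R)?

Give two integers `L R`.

Answer: 180 73

Derivation:
Round 1 (k=30): L=12 R=94
Round 2 (k=21): L=94 R=177
Round 3 (k=21): L=177 R=210
Round 4 (k=39): L=210 R=180
Round 5 (k=25): L=180 R=73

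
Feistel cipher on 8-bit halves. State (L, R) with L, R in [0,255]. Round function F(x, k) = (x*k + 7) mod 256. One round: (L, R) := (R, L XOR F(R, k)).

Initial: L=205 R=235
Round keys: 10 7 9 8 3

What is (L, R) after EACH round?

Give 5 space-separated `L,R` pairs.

Answer: 235,248 248,36 36,179 179,187 187,139

Derivation:
Round 1 (k=10): L=235 R=248
Round 2 (k=7): L=248 R=36
Round 3 (k=9): L=36 R=179
Round 4 (k=8): L=179 R=187
Round 5 (k=3): L=187 R=139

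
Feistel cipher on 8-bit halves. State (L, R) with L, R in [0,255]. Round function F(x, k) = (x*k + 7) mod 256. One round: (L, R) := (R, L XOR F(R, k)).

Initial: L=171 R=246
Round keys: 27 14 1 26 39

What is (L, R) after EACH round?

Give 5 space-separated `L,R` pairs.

Round 1 (k=27): L=246 R=82
Round 2 (k=14): L=82 R=117
Round 3 (k=1): L=117 R=46
Round 4 (k=26): L=46 R=198
Round 5 (k=39): L=198 R=31

Answer: 246,82 82,117 117,46 46,198 198,31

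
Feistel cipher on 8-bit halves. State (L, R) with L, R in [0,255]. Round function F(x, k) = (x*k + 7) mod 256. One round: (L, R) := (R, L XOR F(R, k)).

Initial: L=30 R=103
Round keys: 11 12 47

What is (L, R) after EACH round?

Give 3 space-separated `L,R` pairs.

Round 1 (k=11): L=103 R=106
Round 2 (k=12): L=106 R=152
Round 3 (k=47): L=152 R=133

Answer: 103,106 106,152 152,133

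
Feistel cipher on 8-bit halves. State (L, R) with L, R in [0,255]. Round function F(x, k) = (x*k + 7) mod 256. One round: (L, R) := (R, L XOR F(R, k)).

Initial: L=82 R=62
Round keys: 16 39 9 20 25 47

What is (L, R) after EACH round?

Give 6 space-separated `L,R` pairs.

Answer: 62,181 181,164 164,126 126,123 123,116 116,40

Derivation:
Round 1 (k=16): L=62 R=181
Round 2 (k=39): L=181 R=164
Round 3 (k=9): L=164 R=126
Round 4 (k=20): L=126 R=123
Round 5 (k=25): L=123 R=116
Round 6 (k=47): L=116 R=40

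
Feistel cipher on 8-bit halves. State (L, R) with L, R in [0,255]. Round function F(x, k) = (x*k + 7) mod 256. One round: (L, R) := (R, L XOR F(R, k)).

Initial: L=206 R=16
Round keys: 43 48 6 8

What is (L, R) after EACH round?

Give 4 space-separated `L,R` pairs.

Answer: 16,121 121,167 167,136 136,224

Derivation:
Round 1 (k=43): L=16 R=121
Round 2 (k=48): L=121 R=167
Round 3 (k=6): L=167 R=136
Round 4 (k=8): L=136 R=224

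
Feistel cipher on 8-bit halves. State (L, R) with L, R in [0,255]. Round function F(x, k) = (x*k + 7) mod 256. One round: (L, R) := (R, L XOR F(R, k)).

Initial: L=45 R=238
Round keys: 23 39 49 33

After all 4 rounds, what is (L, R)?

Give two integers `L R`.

Answer: 64 202

Derivation:
Round 1 (k=23): L=238 R=68
Round 2 (k=39): L=68 R=141
Round 3 (k=49): L=141 R=64
Round 4 (k=33): L=64 R=202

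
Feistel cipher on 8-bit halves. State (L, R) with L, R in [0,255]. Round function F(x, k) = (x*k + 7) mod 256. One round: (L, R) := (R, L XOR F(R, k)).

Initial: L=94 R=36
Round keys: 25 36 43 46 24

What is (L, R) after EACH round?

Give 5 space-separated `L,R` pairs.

Round 1 (k=25): L=36 R=213
Round 2 (k=36): L=213 R=223
Round 3 (k=43): L=223 R=169
Round 4 (k=46): L=169 R=186
Round 5 (k=24): L=186 R=222

Answer: 36,213 213,223 223,169 169,186 186,222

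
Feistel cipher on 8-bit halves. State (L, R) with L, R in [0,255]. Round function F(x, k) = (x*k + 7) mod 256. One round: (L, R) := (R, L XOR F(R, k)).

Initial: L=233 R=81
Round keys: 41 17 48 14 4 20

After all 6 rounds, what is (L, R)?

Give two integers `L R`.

Answer: 49 33

Derivation:
Round 1 (k=41): L=81 R=233
Round 2 (k=17): L=233 R=209
Round 3 (k=48): L=209 R=222
Round 4 (k=14): L=222 R=250
Round 5 (k=4): L=250 R=49
Round 6 (k=20): L=49 R=33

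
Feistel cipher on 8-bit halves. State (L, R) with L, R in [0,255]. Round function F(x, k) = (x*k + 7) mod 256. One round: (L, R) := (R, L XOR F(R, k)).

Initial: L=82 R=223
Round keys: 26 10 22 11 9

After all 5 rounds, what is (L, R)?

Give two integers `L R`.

Answer: 169 244

Derivation:
Round 1 (k=26): L=223 R=255
Round 2 (k=10): L=255 R=34
Round 3 (k=22): L=34 R=12
Round 4 (k=11): L=12 R=169
Round 5 (k=9): L=169 R=244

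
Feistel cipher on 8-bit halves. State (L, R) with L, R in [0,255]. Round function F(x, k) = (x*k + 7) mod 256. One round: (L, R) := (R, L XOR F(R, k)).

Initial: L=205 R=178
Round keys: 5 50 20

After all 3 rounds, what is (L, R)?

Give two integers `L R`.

Round 1 (k=5): L=178 R=76
Round 2 (k=50): L=76 R=109
Round 3 (k=20): L=109 R=199

Answer: 109 199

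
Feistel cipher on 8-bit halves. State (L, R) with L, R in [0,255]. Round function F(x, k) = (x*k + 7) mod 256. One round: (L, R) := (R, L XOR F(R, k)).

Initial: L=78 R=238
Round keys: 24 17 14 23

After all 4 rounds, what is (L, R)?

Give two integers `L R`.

Answer: 50 219

Derivation:
Round 1 (k=24): L=238 R=25
Round 2 (k=17): L=25 R=94
Round 3 (k=14): L=94 R=50
Round 4 (k=23): L=50 R=219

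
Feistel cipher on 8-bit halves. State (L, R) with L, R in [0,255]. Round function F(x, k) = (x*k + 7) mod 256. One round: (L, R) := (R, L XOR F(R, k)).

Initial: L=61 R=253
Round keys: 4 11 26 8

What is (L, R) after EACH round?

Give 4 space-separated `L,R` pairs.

Answer: 253,198 198,116 116,9 9,59

Derivation:
Round 1 (k=4): L=253 R=198
Round 2 (k=11): L=198 R=116
Round 3 (k=26): L=116 R=9
Round 4 (k=8): L=9 R=59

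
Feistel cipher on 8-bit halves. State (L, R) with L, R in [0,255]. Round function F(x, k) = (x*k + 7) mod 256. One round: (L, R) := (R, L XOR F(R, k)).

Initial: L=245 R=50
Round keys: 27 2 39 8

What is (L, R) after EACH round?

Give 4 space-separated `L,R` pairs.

Round 1 (k=27): L=50 R=184
Round 2 (k=2): L=184 R=69
Round 3 (k=39): L=69 R=50
Round 4 (k=8): L=50 R=210

Answer: 50,184 184,69 69,50 50,210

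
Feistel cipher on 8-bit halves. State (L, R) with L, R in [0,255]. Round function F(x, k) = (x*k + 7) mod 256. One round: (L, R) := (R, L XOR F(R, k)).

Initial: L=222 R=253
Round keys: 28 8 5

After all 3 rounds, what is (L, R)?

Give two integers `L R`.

Answer: 146 140

Derivation:
Round 1 (k=28): L=253 R=109
Round 2 (k=8): L=109 R=146
Round 3 (k=5): L=146 R=140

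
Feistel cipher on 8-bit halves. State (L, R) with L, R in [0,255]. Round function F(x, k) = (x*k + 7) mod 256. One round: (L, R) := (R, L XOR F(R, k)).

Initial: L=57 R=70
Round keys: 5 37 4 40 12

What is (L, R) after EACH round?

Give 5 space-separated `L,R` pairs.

Answer: 70,92 92,21 21,7 7,10 10,120

Derivation:
Round 1 (k=5): L=70 R=92
Round 2 (k=37): L=92 R=21
Round 3 (k=4): L=21 R=7
Round 4 (k=40): L=7 R=10
Round 5 (k=12): L=10 R=120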